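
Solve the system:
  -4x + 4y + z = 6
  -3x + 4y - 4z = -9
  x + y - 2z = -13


Using Cramer's rule. Expand each determinant along the first row.
D  = (-4)*[4*(-2) - (-4)*1] - 4*[(-3)*(-2) - (-4)*1] + 1*[(-3)*1 - 4*1]
  = (-4)*(-4) - 4*(10) + 1*(-7) = -31
Dx = 6*[4*(-2) - (-4)*1] - 4*[(-9)*(-2) - (-4)*(-13)] + 1*[(-9)*1 - 4*(-13)]
  = 6*(-4) - 4*(-34) + 1*(43) = 155
Dy = (-4)*[(-9)*(-2) - (-4)*(-13)] - 6*[(-3)*(-2) - (-4)*1] + 1*[(-3)*(-13) - (-9)*1]
  = (-4)*(-34) - 6*(10) + 1*(48) = 124
Dz = (-4)*[4*(-13) - (-9)*1] - 4*[(-3)*(-13) - (-9)*1] + 6*[(-3)*1 - 4*1]
  = (-4)*(-43) - 4*(48) + 6*(-7) = -62
x = Dx/D = 155/-31 = -5, y = Dy/D = 124/-31 = -4, z = Dz/D = -62/-31 = 2
Check eq1: (-4)(-5) + (4)(-4) + (1)(2) = 6 = 6 ✓
Check eq2: (-3)(-5) + (4)(-4) + (-4)(2) = -9 = -9 ✓
Check eq3: (1)(-5) + (1)(-4) + (-2)(2) = -13 = -13 ✓

x = -5, y = -4, z = 2


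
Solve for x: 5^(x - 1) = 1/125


Express both sides with the same base.
1/125 = 5^(-3)
Since the bases match, equate exponents: x - 1 = -3
So x = -3 - (-1) = -2

x = -2


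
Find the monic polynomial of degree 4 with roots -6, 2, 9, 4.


A monic polynomial with roots -6, 2, 9, 4 is:
p(x) = (x + 6)(x - 2)(x - 9)(x - 4)
After multiplying by (x + 6): x + 6
After multiplying by (x - 2): x^2 + 4x - 12
After multiplying by (x - 9): x^3 - 5x^2 - 48x + 108
After multiplying by (x - 4): x^4 - 9x^3 - 28x^2 + 300x - 432

x^4 - 9x^3 - 28x^2 + 300x - 432


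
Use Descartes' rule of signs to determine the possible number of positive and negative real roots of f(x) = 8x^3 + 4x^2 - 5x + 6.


Descartes' rule of signs:

For positive roots, count sign changes in f(x) = 8x^3 + 4x^2 - 5x + 6:
Signs of coefficients: +, +, -, +
Number of sign changes: 2
Possible positive real roots: 2, 0

For negative roots, examine f(-x) = -8x^3 + 4x^2 + 5x + 6:
Signs of coefficients: -, +, +, +
Number of sign changes: 1
Possible negative real roots: 1

Positive roots: 2 or 0; Negative roots: 1


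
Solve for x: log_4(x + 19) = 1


Convert to exponential form: x + 19 = 4^1 = 4
x = 4 - 19 = -15
Check: log_4(-15 + 19) = log_4(4) = log_4(4) = 1 ✓

x = -15


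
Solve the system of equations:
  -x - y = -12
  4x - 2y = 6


Using Cramer's rule:
Determinant D = (-1)(-2) - (4)(-1) = 2 + 4 = 6
Dx = (-12)(-2) - (6)(-1) = 24 + 6 = 30
Dy = (-1)(6) - (4)(-12) = -6 + 48 = 42
x = Dx/D = 30/6 = 5
y = Dy/D = 42/6 = 7

x = 5, y = 7


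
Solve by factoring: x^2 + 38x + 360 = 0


We need two numbers that multiply to 360 and add to 38.
Those numbers are 18 and 20 (since 18 * 20 = 360 and 18 + 20 = 38).
So x^2 + 38x + 360 = (x + 18)(x + 20) = 0
Setting each factor to zero: x = -18 or x = -20

x = -20, x = -18


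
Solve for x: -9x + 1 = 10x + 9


Starting with: -9x + 1 = 10x + 9
Move all x terms to left: (-9 - 10)x = 9 - 1
Simplify: -19x = 8
Divide both sides by -19: x = -8/19

x = -8/19


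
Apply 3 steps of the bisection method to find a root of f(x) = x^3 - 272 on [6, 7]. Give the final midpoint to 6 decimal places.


f(x) = x^3 - 272
f(6) = -56 < 0
f(7) = 71 > 0

Step 1: midpoint = (6.000000 + 7.000000)/2 = 6.500000
  f(6.500000) = 2.625000
  f(mid) > 0, so root is in [6.000000, 6.500000]

Step 2: midpoint = (6.000000 + 6.500000)/2 = 6.250000
  f(6.250000) = -27.859375
  f(mid) < 0, so root is in [6.250000, 6.500000]

Step 3: midpoint = (6.250000 + 6.500000)/2 = 6.375000
  f(6.375000) = -12.916016
  f(mid) < 0, so root is in [6.375000, 6.500000]

midpoint = 6.375000


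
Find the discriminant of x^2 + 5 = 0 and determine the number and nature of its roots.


For ax^2 + bx + c = 0, discriminant D = b^2 - 4ac
Here a = 1, b = 0, c = 5
D = (0)^2 - 4(1)(5) = 0 - 20 = -20

D = -20 < 0
The equation has no real roots (2 complex conjugate roots).

Discriminant = -20, no real roots (2 complex conjugate roots)


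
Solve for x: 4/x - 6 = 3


Subtract -6 from both sides: 4/x = 9
Multiply both sides by x: 4 = 9 * x
Divide by 9: x = 4/9

x = 4/9


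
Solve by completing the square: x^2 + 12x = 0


Start: x^2 + 12x + 0 = 0
Move constant: x^2 + 12x = 0
Half of 12 is 6, squared is 36
Add 36 to both sides: x^2 + 12x + 36 = 36
(x + 6)^2 = 36
x + 6 = ±6
x = -6 + 6 = 0 or x = -6 - 6 = -12

x = -12, x = 0


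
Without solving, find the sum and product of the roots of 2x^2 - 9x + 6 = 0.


By Vieta's formulas for ax^2 + bx + c = 0:
  Sum of roots = -b/a
  Product of roots = c/a

Here a = 2, b = -9, c = 6
Sum = -(-9)/2 = 9/2
Product = 6/2 = 3

Sum = 9/2, Product = 3


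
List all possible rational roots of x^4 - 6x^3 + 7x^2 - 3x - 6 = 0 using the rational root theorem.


Rational root theorem: possible roots are ±p/q where:
  p divides the constant term (-6): p ∈ {1, 2, 3, 6}
  q divides the leading coefficient (1): q ∈ {1}

All possible rational roots: -6, -3, -2, -1, 1, 2, 3, 6

-6, -3, -2, -1, 1, 2, 3, 6


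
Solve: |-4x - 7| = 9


An absolute value equation |expr| = 9 gives two cases:
Case 1: -4x - 7 = 9
  -4x = 16, so x = -4
Case 2: -4x - 7 = -9
  -4x = -2, so x = 1/2

x = -4, x = 1/2


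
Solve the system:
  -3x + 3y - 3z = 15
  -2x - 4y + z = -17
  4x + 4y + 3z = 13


Using Cramer's rule. Expand each determinant along the first row.
D  = (-3)*[(-4)*3 - 1*4] - 3*[(-2)*3 - 1*4] + (-3)*[(-2)*4 - (-4)*4]
  = (-3)*(-16) - 3*(-10) + (-3)*(8) = 54
Dx = 15*[(-4)*3 - 1*4] - 3*[(-17)*3 - 1*13] + (-3)*[(-17)*4 - (-4)*13]
  = 15*(-16) - 3*(-64) + (-3)*(-16) = 0
Dy = (-3)*[(-17)*3 - 1*13] - 15*[(-2)*3 - 1*4] + (-3)*[(-2)*13 - (-17)*4]
  = (-3)*(-64) - 15*(-10) + (-3)*(42) = 216
Dz = (-3)*[(-4)*13 - (-17)*4] - 3*[(-2)*13 - (-17)*4] + 15*[(-2)*4 - (-4)*4]
  = (-3)*(16) - 3*(42) + 15*(8) = -54
x = Dx/D = 0/54 = 0, y = Dy/D = 216/54 = 4, z = Dz/D = -54/54 = -1
Check eq1: (-3)(0) + (3)(4) + (-3)(-1) = 15 = 15 ✓
Check eq2: (-2)(0) + (-4)(4) + (1)(-1) = -17 = -17 ✓
Check eq3: (4)(0) + (4)(4) + (3)(-1) = 13 = 13 ✓

x = 0, y = 4, z = -1


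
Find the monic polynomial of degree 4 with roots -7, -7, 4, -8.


A monic polynomial with roots -7, -7, 4, -8 is:
p(x) = (x + 7)(x + 7)(x - 4)(x + 8)
After multiplying by (x + 7): x + 7
After multiplying by (x + 7): x^2 + 14x + 49
After multiplying by (x - 4): x^3 + 10x^2 - 7x - 196
After multiplying by (x + 8): x^4 + 18x^3 + 73x^2 - 252x - 1568

x^4 + 18x^3 + 73x^2 - 252x - 1568


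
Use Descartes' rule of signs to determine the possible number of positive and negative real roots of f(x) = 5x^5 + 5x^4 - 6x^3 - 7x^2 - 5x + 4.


Descartes' rule of signs:

For positive roots, count sign changes in f(x) = 5x^5 + 5x^4 - 6x^3 - 7x^2 - 5x + 4:
Signs of coefficients: +, +, -, -, -, +
Number of sign changes: 2
Possible positive real roots: 2, 0

For negative roots, examine f(-x) = -5x^5 + 5x^4 + 6x^3 - 7x^2 + 5x + 4:
Signs of coefficients: -, +, +, -, +, +
Number of sign changes: 3
Possible negative real roots: 3, 1

Positive roots: 2 or 0; Negative roots: 3 or 1


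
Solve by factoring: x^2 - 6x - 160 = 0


We need two numbers that multiply to -160 and add to -6.
Those numbers are 10 and -16 (since 10 * (-16) = -160 and 10 + (-16) = -6).
So x^2 - 6x - 160 = (x + 10)(x - 16) = 0
Setting each factor to zero: x = -10 or x = 16

x = -10, x = 16


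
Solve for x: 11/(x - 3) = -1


Multiply both sides by (x - 3): 11 = -1(x - 3)
Distribute: 11 = -x + 3
-x = 11 - 3 = 8
x = -8

x = -8


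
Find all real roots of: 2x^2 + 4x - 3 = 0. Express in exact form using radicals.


Using the quadratic formula: x = (-b ± sqrt(b^2 - 4ac)) / (2a)
Here a = 2, b = 4, c = -3
Discriminant = b^2 - 4ac = 4^2 - 4(2)(-3) = 16 + 24 = 40
Since discriminant = 40 > 0, there are two real roots.
x = (-4 ± 2*sqrt(10)) / 4
Simplifying: x = (-2 ± sqrt(10)) / 2
Numerically: x ≈ 0.5811 or x ≈ -2.5811

x = (-2 + sqrt(10)) / 2 or x = (-2 - sqrt(10)) / 2


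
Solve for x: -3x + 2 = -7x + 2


Starting with: -3x + 2 = -7x + 2
Move all x terms to left: (-3 + 7)x = 2 - 2
Simplify: 4x = 0
Divide both sides by 4: x = 0

x = 0


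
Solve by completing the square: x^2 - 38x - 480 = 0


Start: x^2 - 38x - 480 = 0
Move constant: x^2 - 38x = 480
Half of -38 is -19, squared is 361
Add 361 to both sides: x^2 - 38x + 361 = 841
(x - 19)^2 = 841
x - 19 = ±29
x = 19 + 29 = 48 or x = 19 - 29 = -10

x = -10, x = 48


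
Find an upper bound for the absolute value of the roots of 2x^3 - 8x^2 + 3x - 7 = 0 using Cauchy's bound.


Cauchy's bound: all roots r satisfy |r| <= 1 + max(|a_i/a_n|) for i = 0,...,n-1
where a_n is the leading coefficient.

Coefficients: [2, -8, 3, -7]
Leading coefficient a_n = 2
Ratios |a_i/a_n|: 4, 3/2, 7/2
Maximum ratio: 4
Cauchy's bound: |r| <= 1 + 4 = 5

Upper bound = 5


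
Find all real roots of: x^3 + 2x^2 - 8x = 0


The constant term is 0, so x = 0 is a root. Factor out x:
  x(x^2 + 2x - 8) = 0
Solve the quadratic x^2 + 2x - 8 = 0: discriminant = 2^2 - 4(1)(-8) = 4 + 32 = 36.
sqrt(36) = 6, so x = (-2 ± 6)/2: x = 2 or x = -4.

x = -4, x = 0, x = 2


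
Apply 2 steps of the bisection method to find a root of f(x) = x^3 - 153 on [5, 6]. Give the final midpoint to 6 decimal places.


f(x) = x^3 - 153
f(5) = -28 < 0
f(6) = 63 > 0

Step 1: midpoint = (5.000000 + 6.000000)/2 = 5.500000
  f(5.500000) = 13.375000
  f(mid) > 0, so root is in [5.000000, 5.500000]

Step 2: midpoint = (5.000000 + 5.500000)/2 = 5.250000
  f(5.250000) = -8.296875
  f(mid) < 0, so root is in [5.250000, 5.500000]

midpoint = 5.250000


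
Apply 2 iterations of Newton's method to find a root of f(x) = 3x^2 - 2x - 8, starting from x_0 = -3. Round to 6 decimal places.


Newton's method: x_(n+1) = x_n - f(x_n)/f'(x_n)
f(x) = 3x^2 - 2x - 8
f'(x) = 6x - 2

Iteration 1:
  f(-3.000000) = 25.000000
  f'(-3.000000) = -20.000000
  x_1 = -3.000000 - (25.000000)/(-20.000000) = -1.750000

Iteration 2:
  f(-1.750000) = 4.687500
  f'(-1.750000) = -12.500000
  x_2 = -1.750000 - (4.687500)/(-12.500000) = -1.375000

x_2 = -1.375000


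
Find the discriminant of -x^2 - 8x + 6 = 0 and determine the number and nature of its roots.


For ax^2 + bx + c = 0, discriminant D = b^2 - 4ac
Here a = -1, b = -8, c = 6
D = (-8)^2 - 4(-1)(6) = 64 + 24 = 88

D = 88 > 0 but not a perfect square
The equation has 2 distinct real irrational roots.

Discriminant = 88, 2 distinct real irrational roots


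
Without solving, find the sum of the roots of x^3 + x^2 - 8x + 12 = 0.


By Vieta's formulas for x^3 + bx^2 + cx + d = 0:
  r1 + r2 + r3 = -b/a = -1
  r1*r2 + r1*r3 + r2*r3 = c/a = -8
  r1*r2*r3 = -d/a = -12


Sum = -1


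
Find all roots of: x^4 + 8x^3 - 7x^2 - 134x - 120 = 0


Let p(x) = x^4 + 8x^3 - 7x^2 - 134x - 120. By the rational root theorem (leading coefficient 1), any rational root is an integer divisor of 120: try ±1, ±2, ... in turn.
Test x = 1: value = -252 ≠ 0.
Test x = -1: value = 0 ✓, so (x + 1) is a factor.
Synthetic division by (x + 1): bring down 1; 1(-1) + 8 = 7; 7(-1) - 7 = -14; (-14)(-1) - 134 = -120; (-120)(-1) - 120 = 0 → quotient x^3 + 7x^2 - 14x - 120, remainder 0.
Continue with the quotient x^3 + 7x^2 - 14x - 120 (candidates must divide 120; re-test x = -1 first in case it repeats).
Test x = -1: value = -100 ≠ 0.
Test x = 2: value = -112 ≠ 0.
Test x = -2: value = -72 ≠ 0.
Test x = 3: value = -72 ≠ 0.
Test x = -3: value = -42 ≠ 0.
Test x = 4: value = 0 ✓, so (x - 4) is a factor.
Synthetic division by (x - 4): bring down 1; 1(4) + 7 = 11; 11(4) - 14 = 30; 30(4) - 120 = 0 → quotient x^2 + 11x + 30, remainder 0.
Solve the quadratic x^2 + 11x + 30 = 0: discriminant = 11^2 - 4(1)(30) = 121 - 120 = 1.
sqrt(1) = 1, so x = (-11 ± 1)/2: x = -5 or x = -6.
Collecting all roots found:

x = -6, x = -5, x = -1, x = 4


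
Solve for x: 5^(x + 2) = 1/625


Express both sides with the same base.
1/625 = 5^(-4)
Since the bases match, equate exponents: x + 2 = -4
So x = -4 - (2) = -6

x = -6


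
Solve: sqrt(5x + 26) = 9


Square both sides: 5x + 26 = 9^2 = 81
5x = 81 - 26 = 55
x = 11
Check: sqrt(5*11 + 26) = sqrt(81) = 9 ✓

x = 11


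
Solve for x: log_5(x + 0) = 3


Convert to exponential form: x + 0 = 5^3 = 125
x = 125 - 0 = 125
Check: log_5(125 + 0) = log_5(125) = log_5(125) = 3 ✓

x = 125


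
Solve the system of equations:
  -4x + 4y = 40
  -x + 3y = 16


Using Cramer's rule:
Determinant D = (-4)(3) - (-1)(4) = -12 + 4 = -8
Dx = (40)(3) - (16)(4) = 120 - 64 = 56
Dy = (-4)(16) - (-1)(40) = -64 + 40 = -24
x = Dx/D = 56/-8 = -7
y = Dy/D = -24/-8 = 3

x = -7, y = 3


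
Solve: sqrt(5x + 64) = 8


Square both sides: 5x + 64 = 8^2 = 64
5x = 64 - 64 = 0
x = 0
Check: sqrt(5*0 + 64) = sqrt(64) = 8 ✓

x = 0


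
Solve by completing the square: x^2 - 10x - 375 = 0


Start: x^2 - 10x - 375 = 0
Move constant: x^2 - 10x = 375
Half of -10 is -5, squared is 25
Add 25 to both sides: x^2 - 10x + 25 = 400
(x - 5)^2 = 400
x - 5 = ±20
x = 5 + 20 = 25 or x = 5 - 20 = -15

x = -15, x = 25


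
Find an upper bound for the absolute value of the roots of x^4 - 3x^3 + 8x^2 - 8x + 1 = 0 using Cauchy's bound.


Cauchy's bound: all roots r satisfy |r| <= 1 + max(|a_i/a_n|) for i = 0,...,n-1
where a_n is the leading coefficient.

Coefficients: [1, -3, 8, -8, 1]
Leading coefficient a_n = 1
Ratios |a_i/a_n|: 3, 8, 8, 1
Maximum ratio: 8
Cauchy's bound: |r| <= 1 + 8 = 9

Upper bound = 9


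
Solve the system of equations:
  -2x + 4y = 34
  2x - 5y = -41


Using Cramer's rule:
Determinant D = (-2)(-5) - (2)(4) = 10 - 8 = 2
Dx = (34)(-5) - (-41)(4) = -170 + 164 = -6
Dy = (-2)(-41) - (2)(34) = 82 - 68 = 14
x = Dx/D = -6/2 = -3
y = Dy/D = 14/2 = 7

x = -3, y = 7


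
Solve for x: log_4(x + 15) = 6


Convert to exponential form: x + 15 = 4^6 = 4096
x = 4096 - 15 = 4081
Check: log_4(4081 + 15) = log_4(4096) = log_4(4096) = 6 ✓

x = 4081


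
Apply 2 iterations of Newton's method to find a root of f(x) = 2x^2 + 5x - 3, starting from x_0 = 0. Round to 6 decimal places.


Newton's method: x_(n+1) = x_n - f(x_n)/f'(x_n)
f(x) = 2x^2 + 5x - 3
f'(x) = 4x + 5

Iteration 1:
  f(0.000000) = -3.000000
  f'(0.000000) = 5.000000
  x_1 = 0.000000 - (-3.000000)/(5.000000) = 0.600000

Iteration 2:
  f(0.600000) = 0.720000
  f'(0.600000) = 7.400000
  x_2 = 0.600000 - (0.720000)/(7.400000) = 0.502703

x_2 = 0.502703


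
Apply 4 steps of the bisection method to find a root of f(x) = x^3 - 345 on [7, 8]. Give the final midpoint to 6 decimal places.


f(x) = x^3 - 345
f(7) = -2 < 0
f(8) = 167 > 0

Step 1: midpoint = (7.000000 + 8.000000)/2 = 7.500000
  f(7.500000) = 76.875000
  f(mid) > 0, so root is in [7.000000, 7.500000]

Step 2: midpoint = (7.000000 + 7.500000)/2 = 7.250000
  f(7.250000) = 36.078125
  f(mid) > 0, so root is in [7.000000, 7.250000]

Step 3: midpoint = (7.000000 + 7.250000)/2 = 7.125000
  f(7.125000) = 16.705078
  f(mid) > 0, so root is in [7.000000, 7.125000]

Step 4: midpoint = (7.000000 + 7.125000)/2 = 7.062500
  f(7.062500) = 7.269775
  f(mid) > 0, so root is in [7.000000, 7.062500]

midpoint = 7.062500


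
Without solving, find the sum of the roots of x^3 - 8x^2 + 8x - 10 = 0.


By Vieta's formulas for x^3 + bx^2 + cx + d = 0:
  r1 + r2 + r3 = -b/a = 8
  r1*r2 + r1*r3 + r2*r3 = c/a = 8
  r1*r2*r3 = -d/a = 10


Sum = 8


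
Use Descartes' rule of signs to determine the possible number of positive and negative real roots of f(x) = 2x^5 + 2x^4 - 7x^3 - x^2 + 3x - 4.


Descartes' rule of signs:

For positive roots, count sign changes in f(x) = 2x^5 + 2x^4 - 7x^3 - x^2 + 3x - 4:
Signs of coefficients: +, +, -, -, +, -
Number of sign changes: 3
Possible positive real roots: 3, 1

For negative roots, examine f(-x) = -2x^5 + 2x^4 + 7x^3 - x^2 - 3x - 4:
Signs of coefficients: -, +, +, -, -, -
Number of sign changes: 2
Possible negative real roots: 2, 0

Positive roots: 3 or 1; Negative roots: 2 or 0


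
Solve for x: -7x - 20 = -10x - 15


Starting with: -7x - 20 = -10x - 15
Move all x terms to left: (-7 + 10)x = -15 + 20
Simplify: 3x = 5
Divide both sides by 3: x = 5/3

x = 5/3


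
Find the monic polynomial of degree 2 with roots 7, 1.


A monic polynomial with roots 7, 1 is:
p(x) = (x - 7)(x - 1)
After multiplying by (x - 7): x - 7
After multiplying by (x - 1): x^2 - 8x + 7

x^2 - 8x + 7


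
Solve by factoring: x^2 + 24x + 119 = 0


We need two numbers that multiply to 119 and add to 24.
Those numbers are 7 and 17 (since 7 * 17 = 119 and 7 + 17 = 24).
So x^2 + 24x + 119 = (x + 7)(x + 17) = 0
Setting each factor to zero: x = -7 or x = -17

x = -17, x = -7


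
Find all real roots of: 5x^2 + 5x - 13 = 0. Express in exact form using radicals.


Using the quadratic formula: x = (-b ± sqrt(b^2 - 4ac)) / (2a)
Here a = 5, b = 5, c = -13
Discriminant = b^2 - 4ac = 5^2 - 4(5)(-13) = 25 + 260 = 285
Since discriminant = 285 > 0, there are two real roots.
x = (-5 ± sqrt(285)) / 10
Numerically: x ≈ 1.1882 or x ≈ -2.1882

x = (-5 + sqrt(285)) / 10 or x = (-5 - sqrt(285)) / 10


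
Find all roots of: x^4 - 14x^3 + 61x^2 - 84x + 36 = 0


Let p(x) = x^4 - 14x^3 + 61x^2 - 84x + 36. By the rational root theorem (leading coefficient 1), any rational root is an integer divisor of 36: try ±1, ±2, ... in turn.
Test x = 1: value = 0 ✓, so (x - 1) is a factor.
Synthetic division by (x - 1): bring down 1; 1(1) - 14 = -13; (-13)(1) + 61 = 48; 48(1) - 84 = -36; (-36)(1) + 36 = 0 → quotient x^3 - 13x^2 + 48x - 36, remainder 0.
Continue with the quotient x^3 - 13x^2 + 48x - 36 (candidates must divide 36; re-test x = 1 first in case it repeats).
Test x = 1: value = 0 ✓, so (x - 1) is a factor.
Synthetic division by (x - 1): bring down 1; 1(1) - 13 = -12; (-12)(1) + 48 = 36; 36(1) - 36 = 0 → quotient x^2 - 12x + 36, remainder 0.
Solve the quadratic x^2 - 12x + 36 = 0: discriminant = (-12)^2 - 4(1)(36) = 144 - 144 = 0.
Discriminant = 0, so a double root: x = 12/2 = 6.
Collecting all roots found:

x = 1 (multiplicity 2), x = 6 (multiplicity 2)


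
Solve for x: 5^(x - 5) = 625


Express both sides with the same base.
625 = 5^4
Since the bases match, equate exponents: x - 5 = 4
So x = 4 - (-5) = 9

x = 9


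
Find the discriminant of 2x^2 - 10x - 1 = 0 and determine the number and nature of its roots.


For ax^2 + bx + c = 0, discriminant D = b^2 - 4ac
Here a = 2, b = -10, c = -1
D = (-10)^2 - 4(2)(-1) = 100 + 8 = 108

D = 108 > 0 but not a perfect square
The equation has 2 distinct real irrational roots.

Discriminant = 108, 2 distinct real irrational roots


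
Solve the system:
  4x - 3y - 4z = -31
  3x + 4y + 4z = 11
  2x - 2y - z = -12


Using Cramer's rule. Expand each determinant along the first row.
D  = 4*[4*(-1) - 4*(-2)] - (-3)*[3*(-1) - 4*2] + (-4)*[3*(-2) - 4*2]
  = 4*(4) - (-3)*(-11) + (-4)*(-14) = 39
Dx = (-31)*[4*(-1) - 4*(-2)] - (-3)*[11*(-1) - 4*(-12)] + (-4)*[11*(-2) - 4*(-12)]
  = (-31)*(4) - (-3)*(37) + (-4)*(26) = -117
Dy = 4*[11*(-1) - 4*(-12)] - (-31)*[3*(-1) - 4*2] + (-4)*[3*(-12) - 11*2]
  = 4*(37) - (-31)*(-11) + (-4)*(-58) = 39
Dz = 4*[4*(-12) - 11*(-2)] - (-3)*[3*(-12) - 11*2] + (-31)*[3*(-2) - 4*2]
  = 4*(-26) - (-3)*(-58) + (-31)*(-14) = 156
x = Dx/D = -117/39 = -3, y = Dy/D = 39/39 = 1, z = Dz/D = 156/39 = 4
Check eq1: (4)(-3) + (-3)(1) + (-4)(4) = -31 = -31 ✓
Check eq2: (3)(-3) + (4)(1) + (4)(4) = 11 = 11 ✓
Check eq3: (2)(-3) + (-2)(1) + (-1)(4) = -12 = -12 ✓

x = -3, y = 1, z = 4


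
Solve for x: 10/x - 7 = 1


Subtract -7 from both sides: 10/x = 8
Multiply both sides by x: 10 = 8 * x
Divide by 8: x = 5/4

x = 5/4


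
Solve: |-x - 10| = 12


An absolute value equation |expr| = 12 gives two cases:
Case 1: -x - 10 = 12
  -x = 22, so x = -22
Case 2: -x - 10 = -12
  -x = -2, so x = 2

x = -22, x = 2


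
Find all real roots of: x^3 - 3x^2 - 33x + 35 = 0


Let p(x) = x^3 - 3x^2 - 33x + 35. By the rational root theorem (leading coefficient 1), any rational root is an integer divisor of 35: try ±1, ±2, ... in turn.
Test x = 1: value = 0 ✓, so (x - 1) is a factor.
Synthetic division by (x - 1): bring down 1; 1(1) - 3 = -2; (-2)(1) - 33 = -35; (-35)(1) + 35 = 0 → quotient x^2 - 2x - 35, remainder 0.
Solve the quadratic x^2 - 2x - 35 = 0: discriminant = (-2)^2 - 4(1)(-35) = 4 + 140 = 144.
sqrt(144) = 12, so x = (2 ± 12)/2: x = 7 or x = -5.

x = -5, x = 1, x = 7


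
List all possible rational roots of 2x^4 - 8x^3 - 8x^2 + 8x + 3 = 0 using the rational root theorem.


Rational root theorem: possible roots are ±p/q where:
  p divides the constant term (3): p ∈ {1, 3}
  q divides the leading coefficient (2): q ∈ {1, 2}

All possible rational roots: -3, -3/2, -1, -1/2, 1/2, 1, 3/2, 3

-3, -3/2, -1, -1/2, 1/2, 1, 3/2, 3


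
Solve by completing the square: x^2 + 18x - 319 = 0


Start: x^2 + 18x - 319 = 0
Move constant: x^2 + 18x = 319
Half of 18 is 9, squared is 81
Add 81 to both sides: x^2 + 18x + 81 = 400
(x + 9)^2 = 400
x + 9 = ±20
x = -9 + 20 = 11 or x = -9 - 20 = -29

x = -29, x = 11


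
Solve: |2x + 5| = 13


An absolute value equation |expr| = 13 gives two cases:
Case 1: 2x + 5 = 13
  2x = 8, so x = 4
Case 2: 2x + 5 = -13
  2x = -18, so x = -9

x = -9, x = 4


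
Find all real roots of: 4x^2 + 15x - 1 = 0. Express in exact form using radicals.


Using the quadratic formula: x = (-b ± sqrt(b^2 - 4ac)) / (2a)
Here a = 4, b = 15, c = -1
Discriminant = b^2 - 4ac = 15^2 - 4(4)(-1) = 225 + 16 = 241
Since discriminant = 241 > 0, there are two real roots.
x = (-15 ± sqrt(241)) / 8
Numerically: x ≈ 0.0655 or x ≈ -3.8155

x = (-15 + sqrt(241)) / 8 or x = (-15 - sqrt(241)) / 8


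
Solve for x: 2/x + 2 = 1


Subtract 2 from both sides: 2/x = -1
Multiply both sides by x: 2 = -1 * x
Divide by -1: x = -2

x = -2


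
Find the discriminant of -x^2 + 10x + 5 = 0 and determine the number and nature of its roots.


For ax^2 + bx + c = 0, discriminant D = b^2 - 4ac
Here a = -1, b = 10, c = 5
D = (10)^2 - 4(-1)(5) = 100 + 20 = 120

D = 120 > 0 but not a perfect square
The equation has 2 distinct real irrational roots.

Discriminant = 120, 2 distinct real irrational roots


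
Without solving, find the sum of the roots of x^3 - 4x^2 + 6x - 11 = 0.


By Vieta's formulas for x^3 + bx^2 + cx + d = 0:
  r1 + r2 + r3 = -b/a = 4
  r1*r2 + r1*r3 + r2*r3 = c/a = 6
  r1*r2*r3 = -d/a = 11


Sum = 4


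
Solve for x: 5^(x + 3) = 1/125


Express both sides with the same base.
1/125 = 5^(-3)
Since the bases match, equate exponents: x + 3 = -3
So x = -3 - (3) = -6

x = -6


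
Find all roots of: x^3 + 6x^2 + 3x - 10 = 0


Let p(x) = x^3 + 6x^2 + 3x - 10. By the rational root theorem (leading coefficient 1), any rational root is an integer divisor of 10: try ±1, ±2, ... in turn.
Test x = 1: value = 0 ✓, so (x - 1) is a factor.
Synthetic division by (x - 1): bring down 1; 1(1) + 6 = 7; 7(1) + 3 = 10; 10(1) - 10 = 0 → quotient x^2 + 7x + 10, remainder 0.
Solve the quadratic x^2 + 7x + 10 = 0: discriminant = 7^2 - 4(1)(10) = 49 - 40 = 9.
sqrt(9) = 3, so x = (-7 ± 3)/2: x = -2 or x = -5.
Collecting all roots found:

x = -5, x = -2, x = 1


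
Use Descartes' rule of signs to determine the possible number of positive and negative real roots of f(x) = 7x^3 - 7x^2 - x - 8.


Descartes' rule of signs:

For positive roots, count sign changes in f(x) = 7x^3 - 7x^2 - x - 8:
Signs of coefficients: +, -, -, -
Number of sign changes: 1
Possible positive real roots: 1

For negative roots, examine f(-x) = -7x^3 - 7x^2 + x - 8:
Signs of coefficients: -, -, +, -
Number of sign changes: 2
Possible negative real roots: 2, 0

Positive roots: 1; Negative roots: 2 or 0


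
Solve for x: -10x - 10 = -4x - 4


Starting with: -10x - 10 = -4x - 4
Move all x terms to left: (-10 + 4)x = -4 + 10
Simplify: -6x = 6
Divide both sides by -6: x = -1

x = -1


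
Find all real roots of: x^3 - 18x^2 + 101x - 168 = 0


Let p(x) = x^3 - 18x^2 + 101x - 168. By the rational root theorem (leading coefficient 1), any rational root is an integer divisor of 168: try ±1, ±2, ... in turn.
Test x = 1: value = -84 ≠ 0.
Test x = -1: value = -288 ≠ 0.
Test x = 2: value = -30 ≠ 0.
Test x = -2: value = -450 ≠ 0.
Test x = 3: value = 0 ✓, so (x - 3) is a factor.
Synthetic division by (x - 3): bring down 1; 1(3) - 18 = -15; (-15)(3) + 101 = 56; 56(3) - 168 = 0 → quotient x^2 - 15x + 56, remainder 0.
Solve the quadratic x^2 - 15x + 56 = 0: discriminant = (-15)^2 - 4(1)(56) = 225 - 224 = 1.
sqrt(1) = 1, so x = (15 ± 1)/2: x = 8 or x = 7.

x = 3, x = 7, x = 8


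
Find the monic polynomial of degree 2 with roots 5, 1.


A monic polynomial with roots 5, 1 is:
p(x) = (x - 5)(x - 1)
After multiplying by (x - 5): x - 5
After multiplying by (x - 1): x^2 - 6x + 5

x^2 - 6x + 5


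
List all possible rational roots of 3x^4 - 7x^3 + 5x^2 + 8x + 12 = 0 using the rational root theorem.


Rational root theorem: possible roots are ±p/q where:
  p divides the constant term (12): p ∈ {1, 2, 3, 4, 6, 12}
  q divides the leading coefficient (3): q ∈ {1, 3}

All possible rational roots: -12, -6, -4, -3, -2, -4/3, -1, -2/3, -1/3, 1/3, 2/3, 1, 4/3, 2, 3, 4, 6, 12

-12, -6, -4, -3, -2, -4/3, -1, -2/3, -1/3, 1/3, 2/3, 1, 4/3, 2, 3, 4, 6, 12


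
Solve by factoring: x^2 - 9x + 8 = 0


We need two numbers that multiply to 8 and add to -9.
Those numbers are -8 and -1 (since (-8) * (-1) = 8 and (-8) + (-1) = -9).
So x^2 - 9x + 8 = (x - 8)(x - 1) = 0
Setting each factor to zero: x = 8 or x = 1

x = 1, x = 8


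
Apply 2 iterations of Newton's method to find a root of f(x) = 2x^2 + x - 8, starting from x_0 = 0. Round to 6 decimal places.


Newton's method: x_(n+1) = x_n - f(x_n)/f'(x_n)
f(x) = 2x^2 + x - 8
f'(x) = 4x + 1

Iteration 1:
  f(0.000000) = -8.000000
  f'(0.000000) = 1.000000
  x_1 = 0.000000 - (-8.000000)/(1.000000) = 8.000000

Iteration 2:
  f(8.000000) = 128.000000
  f'(8.000000) = 33.000000
  x_2 = 8.000000 - (128.000000)/(33.000000) = 4.121212

x_2 = 4.121212


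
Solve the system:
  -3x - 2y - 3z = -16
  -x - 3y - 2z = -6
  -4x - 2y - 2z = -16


Using Cramer's rule. Expand each determinant along the first row.
D  = (-3)*[(-3)*(-2) - (-2)*(-2)] - (-2)*[(-1)*(-2) - (-2)*(-4)] + (-3)*[(-1)*(-2) - (-3)*(-4)]
  = (-3)*(2) - (-2)*(-6) + (-3)*(-10) = 12
Dx = (-16)*[(-3)*(-2) - (-2)*(-2)] - (-2)*[(-6)*(-2) - (-2)*(-16)] + (-3)*[(-6)*(-2) - (-3)*(-16)]
  = (-16)*(2) - (-2)*(-20) + (-3)*(-36) = 36
Dy = (-3)*[(-6)*(-2) - (-2)*(-16)] - (-16)*[(-1)*(-2) - (-2)*(-4)] + (-3)*[(-1)*(-16) - (-6)*(-4)]
  = (-3)*(-20) - (-16)*(-6) + (-3)*(-8) = -12
Dz = (-3)*[(-3)*(-16) - (-6)*(-2)] - (-2)*[(-1)*(-16) - (-6)*(-4)] + (-16)*[(-1)*(-2) - (-3)*(-4)]
  = (-3)*(36) - (-2)*(-8) + (-16)*(-10) = 36
x = Dx/D = 36/12 = 3, y = Dy/D = -12/12 = -1, z = Dz/D = 36/12 = 3
Check eq1: (-3)(3) + (-2)(-1) + (-3)(3) = -16 = -16 ✓
Check eq2: (-1)(3) + (-3)(-1) + (-2)(3) = -6 = -6 ✓
Check eq3: (-4)(3) + (-2)(-1) + (-2)(3) = -16 = -16 ✓

x = 3, y = -1, z = 3


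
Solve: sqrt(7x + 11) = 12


Square both sides: 7x + 11 = 12^2 = 144
7x = 144 - 11 = 133
x = 19
Check: sqrt(7*19 + 11) = sqrt(144) = 12 ✓

x = 19


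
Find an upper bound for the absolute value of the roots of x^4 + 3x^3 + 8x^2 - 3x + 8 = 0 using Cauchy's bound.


Cauchy's bound: all roots r satisfy |r| <= 1 + max(|a_i/a_n|) for i = 0,...,n-1
where a_n is the leading coefficient.

Coefficients: [1, 3, 8, -3, 8]
Leading coefficient a_n = 1
Ratios |a_i/a_n|: 3, 8, 3, 8
Maximum ratio: 8
Cauchy's bound: |r| <= 1 + 8 = 9

Upper bound = 9


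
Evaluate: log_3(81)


We need the exponent such that 3^? = 81
3^4 = 81
Therefore log_3(81) = 4

4


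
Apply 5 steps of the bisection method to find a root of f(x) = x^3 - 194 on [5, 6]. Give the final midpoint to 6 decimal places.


f(x) = x^3 - 194
f(5) = -69 < 0
f(6) = 22 > 0

Step 1: midpoint = (5.000000 + 6.000000)/2 = 5.500000
  f(5.500000) = -27.625000
  f(mid) < 0, so root is in [5.500000, 6.000000]

Step 2: midpoint = (5.500000 + 6.000000)/2 = 5.750000
  f(5.750000) = -3.890625
  f(mid) < 0, so root is in [5.750000, 6.000000]

Step 3: midpoint = (5.750000 + 6.000000)/2 = 5.875000
  f(5.875000) = 8.779297
  f(mid) > 0, so root is in [5.750000, 5.875000]

Step 4: midpoint = (5.750000 + 5.875000)/2 = 5.812500
  f(5.812500) = 2.376221
  f(mid) > 0, so root is in [5.750000, 5.812500]

Step 5: midpoint = (5.750000 + 5.812500)/2 = 5.781250
  f(5.781250) = -0.774139
  f(mid) < 0, so root is in [5.781250, 5.812500]

midpoint = 5.781250


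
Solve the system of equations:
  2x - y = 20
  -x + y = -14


Using Cramer's rule:
Determinant D = (2)(1) - (-1)(-1) = 2 - 1 = 1
Dx = (20)(1) - (-14)(-1) = 20 - 14 = 6
Dy = (2)(-14) - (-1)(20) = -28 + 20 = -8
x = Dx/D = 6/1 = 6
y = Dy/D = -8/1 = -8

x = 6, y = -8


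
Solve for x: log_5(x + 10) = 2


Convert to exponential form: x + 10 = 5^2 = 25
x = 25 - 10 = 15
Check: log_5(15 + 10) = log_5(25) = log_5(25) = 2 ✓

x = 15


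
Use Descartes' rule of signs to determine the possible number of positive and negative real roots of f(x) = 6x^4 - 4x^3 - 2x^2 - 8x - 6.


Descartes' rule of signs:

For positive roots, count sign changes in f(x) = 6x^4 - 4x^3 - 2x^2 - 8x - 6:
Signs of coefficients: +, -, -, -, -
Number of sign changes: 1
Possible positive real roots: 1

For negative roots, examine f(-x) = 6x^4 + 4x^3 - 2x^2 + 8x - 6:
Signs of coefficients: +, +, -, +, -
Number of sign changes: 3
Possible negative real roots: 3, 1

Positive roots: 1; Negative roots: 3 or 1


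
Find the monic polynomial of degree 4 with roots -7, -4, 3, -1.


A monic polynomial with roots -7, -4, 3, -1 is:
p(x) = (x + 7)(x + 4)(x - 3)(x + 1)
After multiplying by (x + 7): x + 7
After multiplying by (x + 4): x^2 + 11x + 28
After multiplying by (x - 3): x^3 + 8x^2 - 5x - 84
After multiplying by (x + 1): x^4 + 9x^3 + 3x^2 - 89x - 84

x^4 + 9x^3 + 3x^2 - 89x - 84


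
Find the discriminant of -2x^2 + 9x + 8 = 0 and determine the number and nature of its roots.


For ax^2 + bx + c = 0, discriminant D = b^2 - 4ac
Here a = -2, b = 9, c = 8
D = (9)^2 - 4(-2)(8) = 81 + 64 = 145

D = 145 > 0 but not a perfect square
The equation has 2 distinct real irrational roots.

Discriminant = 145, 2 distinct real irrational roots


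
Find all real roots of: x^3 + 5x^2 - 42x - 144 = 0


Let p(x) = x^3 + 5x^2 - 42x - 144. By the rational root theorem (leading coefficient 1), any rational root is an integer divisor of 144: try ±1, ±2, ... in turn.
Test x = 1: value = -180 ≠ 0.
Test x = -1: value = -98 ≠ 0.
Test x = 2: value = -200 ≠ 0.
Test x = -2: value = -48 ≠ 0.
Test x = 3: value = -198 ≠ 0.
Test x = -3: value = 0 ✓, so (x + 3) is a factor.
Synthetic division by (x + 3): bring down 1; 1(-3) + 5 = 2; 2(-3) - 42 = -48; (-48)(-3) - 144 = 0 → quotient x^2 + 2x - 48, remainder 0.
Solve the quadratic x^2 + 2x - 48 = 0: discriminant = 2^2 - 4(1)(-48) = 4 + 192 = 196.
sqrt(196) = 14, so x = (-2 ± 14)/2: x = 6 or x = -8.

x = -8, x = -3, x = 6


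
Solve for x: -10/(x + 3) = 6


Multiply both sides by (x + 3): -10 = 6(x + 3)
Distribute: -10 = 6x + 18
6x = -10 - 18 = -28
x = -14/3

x = -14/3


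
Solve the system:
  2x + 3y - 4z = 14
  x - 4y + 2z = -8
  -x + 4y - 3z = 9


Using Cramer's rule. Expand each determinant along the first row.
D  = 2*[(-4)*(-3) - 2*4] - 3*[1*(-3) - 2*(-1)] + (-4)*[1*4 - (-4)*(-1)]
  = 2*(4) - 3*(-1) + (-4)*(0) = 11
Dx = 14*[(-4)*(-3) - 2*4] - 3*[(-8)*(-3) - 2*9] + (-4)*[(-8)*4 - (-4)*9]
  = 14*(4) - 3*(6) + (-4)*(4) = 22
Dy = 2*[(-8)*(-3) - 2*9] - 14*[1*(-3) - 2*(-1)] + (-4)*[1*9 - (-8)*(-1)]
  = 2*(6) - 14*(-1) + (-4)*(1) = 22
Dz = 2*[(-4)*9 - (-8)*4] - 3*[1*9 - (-8)*(-1)] + 14*[1*4 - (-4)*(-1)]
  = 2*(-4) - 3*(1) + 14*(0) = -11
x = Dx/D = 22/11 = 2, y = Dy/D = 22/11 = 2, z = Dz/D = -11/11 = -1
Check eq1: (2)(2) + (3)(2) + (-4)(-1) = 14 = 14 ✓
Check eq2: (1)(2) + (-4)(2) + (2)(-1) = -8 = -8 ✓
Check eq3: (-1)(2) + (4)(2) + (-3)(-1) = 9 = 9 ✓

x = 2, y = 2, z = -1


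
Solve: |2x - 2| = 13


An absolute value equation |expr| = 13 gives two cases:
Case 1: 2x - 2 = 13
  2x = 15, so x = 15/2
Case 2: 2x - 2 = -13
  2x = -11, so x = -11/2

x = -11/2, x = 15/2


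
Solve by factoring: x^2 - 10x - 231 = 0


We need two numbers that multiply to -231 and add to -10.
Those numbers are 11 and -21 (since 11 * (-21) = -231 and 11 + (-21) = -10).
So x^2 - 10x - 231 = (x + 11)(x - 21) = 0
Setting each factor to zero: x = -11 or x = 21

x = -11, x = 21


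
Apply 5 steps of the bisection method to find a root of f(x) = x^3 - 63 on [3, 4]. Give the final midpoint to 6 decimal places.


f(x) = x^3 - 63
f(3) = -36 < 0
f(4) = 1 > 0

Step 1: midpoint = (3.000000 + 4.000000)/2 = 3.500000
  f(3.500000) = -20.125000
  f(mid) < 0, so root is in [3.500000, 4.000000]

Step 2: midpoint = (3.500000 + 4.000000)/2 = 3.750000
  f(3.750000) = -10.265625
  f(mid) < 0, so root is in [3.750000, 4.000000]

Step 3: midpoint = (3.750000 + 4.000000)/2 = 3.875000
  f(3.875000) = -4.814453
  f(mid) < 0, so root is in [3.875000, 4.000000]

Step 4: midpoint = (3.875000 + 4.000000)/2 = 3.937500
  f(3.937500) = -1.953369
  f(mid) < 0, so root is in [3.937500, 4.000000]

Step 5: midpoint = (3.937500 + 4.000000)/2 = 3.968750
  f(3.968750) = -0.488312
  f(mid) < 0, so root is in [3.968750, 4.000000]

midpoint = 3.968750


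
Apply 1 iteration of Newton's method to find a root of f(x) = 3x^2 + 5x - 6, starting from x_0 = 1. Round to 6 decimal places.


Newton's method: x_(n+1) = x_n - f(x_n)/f'(x_n)
f(x) = 3x^2 + 5x - 6
f'(x) = 6x + 5

Iteration 1:
  f(1.000000) = 2.000000
  f'(1.000000) = 11.000000
  x_1 = 1.000000 - (2.000000)/(11.000000) = 0.818182

x_1 = 0.818182


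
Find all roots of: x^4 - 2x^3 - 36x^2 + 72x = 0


The constant term is 0, so x = 0 is a root. Factor out x:
  x^3 - 2x^2 - 36x + 72 = 0
Let p(x) = x^3 - 2x^2 - 36x + 72. By the rational root theorem (leading coefficient 1), any rational root is an integer divisor of 72: try ±1, ±2, ... in turn.
Test x = 1: value = 35 ≠ 0.
Test x = -1: value = 105 ≠ 0.
Test x = 2: value = 0 ✓, so (x - 2) is a factor.
Synthetic division by (x - 2): bring down 1; 1(2) - 2 = 0; 0(2) - 36 = -36; (-36)(2) + 72 = 0 → quotient x^2 - 36, remainder 0.
Solve the quadratic x^2 - 36 = 0: discriminant = 0^2 - 4(1)(-36) = 0 + 144 = 144.
sqrt(144) = 12, so x = (0 ± 12)/2: x = 6 or x = -6.
Collecting all roots found:

x = -6, x = 0, x = 2, x = 6


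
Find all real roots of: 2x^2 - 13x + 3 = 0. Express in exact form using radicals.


Using the quadratic formula: x = (-b ± sqrt(b^2 - 4ac)) / (2a)
Here a = 2, b = -13, c = 3
Discriminant = b^2 - 4ac = (-13)^2 - 4(2)(3) = 169 - 24 = 145
Since discriminant = 145 > 0, there are two real roots.
x = (13 ± sqrt(145)) / 4
Numerically: x ≈ 6.2604 or x ≈ 0.2396

x = (13 + sqrt(145)) / 4 or x = (13 - sqrt(145)) / 4


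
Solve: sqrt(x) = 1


Square both sides: x = 1^2 = 1
x = 1 - 0 = 1
x = 1
Check: sqrt(1*1 + 0) = sqrt(1) = 1 ✓

x = 1


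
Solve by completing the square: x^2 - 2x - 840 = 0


Start: x^2 - 2x - 840 = 0
Move constant: x^2 - 2x = 840
Half of -2 is -1, squared is 1
Add 1 to both sides: x^2 - 2x + 1 = 841
(x - 1)^2 = 841
x - 1 = ±29
x = 1 + 29 = 30 or x = 1 - 29 = -28

x = -28, x = 30


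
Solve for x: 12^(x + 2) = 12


Express both sides with the same base.
12 = 12^1
Since the bases match, equate exponents: x + 2 = 1
So x = 1 - (2) = -1

x = -1


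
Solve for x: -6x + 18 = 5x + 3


Starting with: -6x + 18 = 5x + 3
Move all x terms to left: (-6 - 5)x = 3 - 18
Simplify: -11x = -15
Divide both sides by -11: x = 15/11

x = 15/11


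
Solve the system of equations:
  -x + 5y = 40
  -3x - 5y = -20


Using Cramer's rule:
Determinant D = (-1)(-5) - (-3)(5) = 5 + 15 = 20
Dx = (40)(-5) - (-20)(5) = -200 + 100 = -100
Dy = (-1)(-20) - (-3)(40) = 20 + 120 = 140
x = Dx/D = -100/20 = -5
y = Dy/D = 140/20 = 7

x = -5, y = 7


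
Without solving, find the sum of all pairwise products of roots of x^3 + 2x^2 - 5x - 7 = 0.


By Vieta's formulas for x^3 + bx^2 + cx + d = 0:
  r1 + r2 + r3 = -b/a = -2
  r1*r2 + r1*r3 + r2*r3 = c/a = -5
  r1*r2*r3 = -d/a = 7


Sum of pairwise products = -5


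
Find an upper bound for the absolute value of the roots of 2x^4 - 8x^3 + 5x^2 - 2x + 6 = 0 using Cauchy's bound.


Cauchy's bound: all roots r satisfy |r| <= 1 + max(|a_i/a_n|) for i = 0,...,n-1
where a_n is the leading coefficient.

Coefficients: [2, -8, 5, -2, 6]
Leading coefficient a_n = 2
Ratios |a_i/a_n|: 4, 5/2, 1, 3
Maximum ratio: 4
Cauchy's bound: |r| <= 1 + 4 = 5

Upper bound = 5


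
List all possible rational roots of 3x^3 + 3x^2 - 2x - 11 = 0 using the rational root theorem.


Rational root theorem: possible roots are ±p/q where:
  p divides the constant term (-11): p ∈ {1, 11}
  q divides the leading coefficient (3): q ∈ {1, 3}

All possible rational roots: -11, -11/3, -1, -1/3, 1/3, 1, 11/3, 11

-11, -11/3, -1, -1/3, 1/3, 1, 11/3, 11


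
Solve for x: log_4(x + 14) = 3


Convert to exponential form: x + 14 = 4^3 = 64
x = 64 - 14 = 50
Check: log_4(50 + 14) = log_4(64) = log_4(64) = 3 ✓

x = 50


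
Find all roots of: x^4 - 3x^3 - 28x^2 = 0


The lowest-degree term is x^2, so x = 0 is a root with multiplicity 2. Factor out x^2:
  x^2 - 3x - 28 = 0
Solve the quadratic x^2 - 3x - 28 = 0: discriminant = (-3)^2 - 4(1)(-28) = 9 + 112 = 121.
sqrt(121) = 11, so x = (3 ± 11)/2: x = 7 or x = -4.
Collecting all roots found:

x = -4, x = 0 (multiplicity 2), x = 7


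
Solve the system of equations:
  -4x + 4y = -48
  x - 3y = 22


Using Cramer's rule:
Determinant D = (-4)(-3) - (1)(4) = 12 - 4 = 8
Dx = (-48)(-3) - (22)(4) = 144 - 88 = 56
Dy = (-4)(22) - (1)(-48) = -88 + 48 = -40
x = Dx/D = 56/8 = 7
y = Dy/D = -40/8 = -5

x = 7, y = -5


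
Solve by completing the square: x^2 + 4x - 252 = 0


Start: x^2 + 4x - 252 = 0
Move constant: x^2 + 4x = 252
Half of 4 is 2, squared is 4
Add 4 to both sides: x^2 + 4x + 4 = 256
(x + 2)^2 = 256
x + 2 = ±16
x = -2 + 16 = 14 or x = -2 - 16 = -18

x = -18, x = 14


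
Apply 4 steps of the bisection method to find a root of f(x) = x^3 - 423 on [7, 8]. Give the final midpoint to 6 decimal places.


f(x) = x^3 - 423
f(7) = -80 < 0
f(8) = 89 > 0

Step 1: midpoint = (7.000000 + 8.000000)/2 = 7.500000
  f(7.500000) = -1.125000
  f(mid) < 0, so root is in [7.500000, 8.000000]

Step 2: midpoint = (7.500000 + 8.000000)/2 = 7.750000
  f(7.750000) = 42.484375
  f(mid) > 0, so root is in [7.500000, 7.750000]

Step 3: midpoint = (7.500000 + 7.750000)/2 = 7.625000
  f(7.625000) = 20.322266
  f(mid) > 0, so root is in [7.500000, 7.625000]

Step 4: midpoint = (7.500000 + 7.625000)/2 = 7.562500
  f(7.562500) = 9.510010
  f(mid) > 0, so root is in [7.500000, 7.562500]

midpoint = 7.562500


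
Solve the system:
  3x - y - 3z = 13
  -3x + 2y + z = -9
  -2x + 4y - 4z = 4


Using Cramer's rule. Expand each determinant along the first row.
D  = 3*[2*(-4) - 1*4] - (-1)*[(-3)*(-4) - 1*(-2)] + (-3)*[(-3)*4 - 2*(-2)]
  = 3*(-12) - (-1)*(14) + (-3)*(-8) = 2
Dx = 13*[2*(-4) - 1*4] - (-1)*[(-9)*(-4) - 1*4] + (-3)*[(-9)*4 - 2*4]
  = 13*(-12) - (-1)*(32) + (-3)*(-44) = 8
Dy = 3*[(-9)*(-4) - 1*4] - 13*[(-3)*(-4) - 1*(-2)] + (-3)*[(-3)*4 - (-9)*(-2)]
  = 3*(32) - 13*(14) + (-3)*(-30) = 4
Dz = 3*[2*4 - (-9)*4] - (-1)*[(-3)*4 - (-9)*(-2)] + 13*[(-3)*4 - 2*(-2)]
  = 3*(44) - (-1)*(-30) + 13*(-8) = -2
x = Dx/D = 8/2 = 4, y = Dy/D = 4/2 = 2, z = Dz/D = -2/2 = -1
Check eq1: (3)(4) + (-1)(2) + (-3)(-1) = 13 = 13 ✓
Check eq2: (-3)(4) + (2)(2) + (1)(-1) = -9 = -9 ✓
Check eq3: (-2)(4) + (4)(2) + (-4)(-1) = 4 = 4 ✓

x = 4, y = 2, z = -1


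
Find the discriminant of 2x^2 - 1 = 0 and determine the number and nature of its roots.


For ax^2 + bx + c = 0, discriminant D = b^2 - 4ac
Here a = 2, b = 0, c = -1
D = (0)^2 - 4(2)(-1) = 0 + 8 = 8

D = 8 > 0 but not a perfect square
The equation has 2 distinct real irrational roots.

Discriminant = 8, 2 distinct real irrational roots


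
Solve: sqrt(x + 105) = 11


Square both sides: x + 105 = 11^2 = 121
x = 121 - 105 = 16
x = 16
Check: sqrt(1*16 + 105) = sqrt(121) = 11 ✓

x = 16


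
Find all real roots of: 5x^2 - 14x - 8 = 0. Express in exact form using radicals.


Using the quadratic formula: x = (-b ± sqrt(b^2 - 4ac)) / (2a)
Here a = 5, b = -14, c = -8
Discriminant = b^2 - 4ac = (-14)^2 - 4(5)(-8) = 196 + 160 = 356
Since discriminant = 356 > 0, there are two real roots.
x = (14 ± 2*sqrt(89)) / 10
Simplifying: x = (7 ± sqrt(89)) / 5
Numerically: x ≈ 3.2868 or x ≈ -0.4868

x = (7 + sqrt(89)) / 5 or x = (7 - sqrt(89)) / 5
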